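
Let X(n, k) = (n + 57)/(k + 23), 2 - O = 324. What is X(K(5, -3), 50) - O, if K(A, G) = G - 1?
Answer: 23559/73 ≈ 322.73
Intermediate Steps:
K(A, G) = -1 + G
O = -322 (O = 2 - 1*324 = 2 - 324 = -322)
X(n, k) = (57 + n)/(23 + k)
X(K(5, -3), 50) - O = (57 + (-1 - 3))/(23 + 50) - 1*(-322) = (57 - 4)/73 + 322 = (1/73)*53 + 322 = 53/73 + 322 = 23559/73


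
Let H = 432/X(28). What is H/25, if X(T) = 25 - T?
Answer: -144/25 ≈ -5.7600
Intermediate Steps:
H = -144 (H = 432/(25 - 1*28) = 432/(25 - 28) = 432/(-3) = 432*(-1/3) = -144)
H/25 = -144/25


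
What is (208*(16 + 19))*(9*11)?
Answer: 720720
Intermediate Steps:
(208*(16 + 19))*(9*11) = (208*35)*99 = 7280*99 = 720720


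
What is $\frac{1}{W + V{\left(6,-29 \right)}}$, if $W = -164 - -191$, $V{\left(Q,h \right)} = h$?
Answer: $- \frac{1}{2} \approx -0.5$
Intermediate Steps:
$W = 27$ ($W = -164 + 191 = 27$)
$\frac{1}{W + V{\left(6,-29 \right)}} = \frac{1}{27 - 29} = \frac{1}{-2} = - \frac{1}{2}$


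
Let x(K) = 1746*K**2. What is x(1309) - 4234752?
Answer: 2987503074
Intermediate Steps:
x(1309) - 4234752 = 1746*1309**2 - 4234752 = 1746*1713481 - 4234752 = 2991737826 - 4234752 = 2987503074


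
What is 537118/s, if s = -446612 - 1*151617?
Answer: -537118/598229 ≈ -0.89785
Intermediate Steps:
s = -598229 (s = -446612 - 151617 = -598229)
537118/s = 537118/(-598229) = 537118*(-1/598229) = -537118/598229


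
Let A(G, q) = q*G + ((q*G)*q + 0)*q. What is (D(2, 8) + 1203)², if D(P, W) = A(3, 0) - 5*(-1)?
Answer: 1459264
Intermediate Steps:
A(G, q) = G*q + G*q³ (A(G, q) = G*q + ((G*q)*q + 0)*q = G*q + (G*q² + 0)*q = G*q + (G*q²)*q = G*q + G*q³)
D(P, W) = 5 (D(P, W) = 3*0*(1 + 0²) - 5*(-1) = 3*0*(1 + 0) + 5 = 3*0*1 + 5 = 0 + 5 = 5)
(D(2, 8) + 1203)² = (5 + 1203)² = 1208² = 1459264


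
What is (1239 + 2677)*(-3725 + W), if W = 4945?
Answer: 4777520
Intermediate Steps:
(1239 + 2677)*(-3725 + W) = (1239 + 2677)*(-3725 + 4945) = 3916*1220 = 4777520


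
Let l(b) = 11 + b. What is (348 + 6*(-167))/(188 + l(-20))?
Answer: -654/179 ≈ -3.6536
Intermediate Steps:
(348 + 6*(-167))/(188 + l(-20)) = (348 + 6*(-167))/(188 + (11 - 20)) = (348 - 1002)/(188 - 9) = -654/179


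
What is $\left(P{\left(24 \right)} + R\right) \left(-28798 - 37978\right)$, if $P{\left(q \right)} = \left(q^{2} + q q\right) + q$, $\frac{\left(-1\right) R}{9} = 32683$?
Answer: $19563431496$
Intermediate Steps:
$R = -294147$ ($R = \left(-9\right) 32683 = -294147$)
$P{\left(q \right)} = q + 2 q^{2}$ ($P{\left(q \right)} = \left(q^{2} + q^{2}\right) + q = 2 q^{2} + q = q + 2 q^{2}$)
$\left(P{\left(24 \right)} + R\right) \left(-28798 - 37978\right) = \left(24 \left(1 + 2 \cdot 24\right) - 294147\right) \left(-28798 - 37978\right) = \left(24 \left(1 + 48\right) - 294147\right) \left(-66776\right) = \left(24 \cdot 49 - 294147\right) \left(-66776\right) = \left(1176 - 294147\right) \left(-66776\right) = \left(-292971\right) \left(-66776\right) = 19563431496$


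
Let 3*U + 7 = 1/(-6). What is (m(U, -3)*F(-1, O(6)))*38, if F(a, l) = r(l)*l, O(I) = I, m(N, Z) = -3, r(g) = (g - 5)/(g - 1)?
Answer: -684/5 ≈ -136.80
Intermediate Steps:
U = -43/18 (U = -7/3 + (⅓)/(-6) = -7/3 + (⅓)*(-⅙) = -7/3 - 1/18 = -43/18 ≈ -2.3889)
r(g) = (-5 + g)/(-1 + g)
F(a, l) = l*(-5 + l)/(-1 + l) (F(a, l) = ((-5 + l)/(-1 + l))*l = l*(-5 + l)/(-1 + l))
(m(U, -3)*F(-1, O(6)))*38 = -18*(-5 + 6)/(-1 + 6)*38 = -18/5*38 = -684/5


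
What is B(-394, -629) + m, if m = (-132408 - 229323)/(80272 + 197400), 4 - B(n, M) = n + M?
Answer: 284807413/277672 ≈ 1025.7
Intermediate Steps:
B(n, M) = 4 - M - n (B(n, M) = 4 - (n + M) = 4 - (M + n) = 4 + (-M - n) = 4 - M - n)
m = -361731/277672 ≈ -1.3027
B(-394, -629) + m = (4 - 1*(-629) - 1*(-394)) - 361731/277672 = (4 + 629 + 394) - 361731/277672 = 1027 - 361731/277672 = 284807413/277672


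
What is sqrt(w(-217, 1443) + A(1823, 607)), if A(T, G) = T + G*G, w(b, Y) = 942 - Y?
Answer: 23*sqrt(699) ≈ 608.09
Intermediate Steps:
A(T, G) = T + G**2
sqrt(w(-217, 1443) + A(1823, 607)) = sqrt((942 - 1*1443) + (1823 + 607**2)) = sqrt((942 - 1443) + (1823 + 368449)) = sqrt(-501 + 370272) = sqrt(369771) = 23*sqrt(699)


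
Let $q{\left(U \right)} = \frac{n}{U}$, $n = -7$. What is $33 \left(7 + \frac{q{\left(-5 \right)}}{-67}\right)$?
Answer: $\frac{77154}{335} \approx 230.31$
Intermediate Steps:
$q{\left(U \right)} = - \frac{7}{U}$
$33 \left(7 + \frac{q{\left(-5 \right)}}{-67}\right) = 33 \left(7 + \frac{\left(-7\right) \frac{1}{-5}}{-67}\right) = 33 \left(7 + \left(-7\right) \left(- \frac{1}{5}\right) \left(- \frac{1}{67}\right)\right) = 33 \left(7 + \frac{7}{5} \left(- \frac{1}{67}\right)\right) = 33 \left(7 - \frac{7}{335}\right) = 33 \cdot \frac{2338}{335} = \frac{77154}{335}$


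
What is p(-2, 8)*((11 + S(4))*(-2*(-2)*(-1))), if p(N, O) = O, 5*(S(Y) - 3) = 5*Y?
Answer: -576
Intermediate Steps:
S(Y) = 3 + Y (S(Y) = 3 + (5*Y)/5 = 3 + Y)
p(-2, 8)*((11 + S(4))*(-2*(-2)*(-1))) = 8*((11 + (3 + 4))*(-2*(-2)*(-1))) = 8*((11 + 7)*(4*(-1))) = 8*(18*(-4)) = 8*(-72) = -576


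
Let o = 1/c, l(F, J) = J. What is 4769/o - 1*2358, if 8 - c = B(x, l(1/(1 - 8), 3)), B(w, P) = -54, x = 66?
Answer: 293320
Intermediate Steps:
c = 62 (c = 8 - 1*(-54) = 8 + 54 = 62)
o = 1/62 ≈ 0.016129
4769/o - 1*2358 = 4769/(1/62) - 1*2358 = 4769*62 - 2358 = 295678 - 2358 = 293320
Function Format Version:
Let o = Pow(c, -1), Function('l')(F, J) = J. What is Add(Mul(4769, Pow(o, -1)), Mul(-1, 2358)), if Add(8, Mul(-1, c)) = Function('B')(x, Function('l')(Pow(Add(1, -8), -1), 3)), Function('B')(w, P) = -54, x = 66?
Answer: 293320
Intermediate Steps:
c = 62 (c = Add(8, Mul(-1, -54)) = Add(8, 54) = 62)
o = Rational(1, 62) (o = Pow(62, -1) = Rational(1, 62) ≈ 0.016129)
Add(Mul(4769, Pow(o, -1)), Mul(-1, 2358)) = Add(Mul(4769, Pow(Rational(1, 62), -1)), Mul(-1, 2358)) = Add(Mul(4769, 62), -2358) = Add(295678, -2358) = 293320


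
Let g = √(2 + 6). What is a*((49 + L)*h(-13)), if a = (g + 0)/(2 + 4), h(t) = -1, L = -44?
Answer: -5*√2/3 ≈ -2.3570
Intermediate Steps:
g = 2*√2 (g = √8 = 2*√2 ≈ 2.8284)
a = √2/3 (a = (2*√2 + 0)/(2 + 4) = (2*√2)/6 = (2*√2)*(⅙) = √2/3 ≈ 0.47140)
a*((49 + L)*h(-13)) = (√2/3)*((49 - 44)*(-1)) = (√2/3)*(5*(-1)) = (√2/3)*(-5) = -5*√2/3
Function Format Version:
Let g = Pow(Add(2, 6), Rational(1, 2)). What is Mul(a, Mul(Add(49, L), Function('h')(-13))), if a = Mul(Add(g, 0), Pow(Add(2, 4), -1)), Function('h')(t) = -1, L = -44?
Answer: Mul(Rational(-5, 3), Pow(2, Rational(1, 2))) ≈ -2.3570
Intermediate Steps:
g = Mul(2, Pow(2, Rational(1, 2))) (g = Pow(8, Rational(1, 2)) = Mul(2, Pow(2, Rational(1, 2))) ≈ 2.8284)
a = Mul(Rational(1, 3), Pow(2, Rational(1, 2))) (a = Mul(Add(Mul(2, Pow(2, Rational(1, 2))), 0), Pow(Add(2, 4), -1)) = Mul(Mul(2, Pow(2, Rational(1, 2))), Pow(6, -1)) = Mul(Mul(2, Pow(2, Rational(1, 2))), Rational(1, 6)) = Mul(Rational(1, 3), Pow(2, Rational(1, 2))) ≈ 0.47140)
Mul(a, Mul(Add(49, L), Function('h')(-13))) = Mul(Mul(Rational(1, 3), Pow(2, Rational(1, 2))), Mul(Add(49, -44), -1)) = Mul(Mul(Rational(1, 3), Pow(2, Rational(1, 2))), Mul(5, -1)) = Mul(Mul(Rational(1, 3), Pow(2, Rational(1, 2))), -5) = Mul(Rational(-5, 3), Pow(2, Rational(1, 2)))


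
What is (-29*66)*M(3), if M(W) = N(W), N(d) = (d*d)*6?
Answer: -103356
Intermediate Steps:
N(d) = 6*d**2 (N(d) = d**2*6 = 6*d**2)
M(W) = 6*W**2
(-29*66)*M(3) = (-29*66)*(6*3**2) = -11484*9 = -1914*54 = -103356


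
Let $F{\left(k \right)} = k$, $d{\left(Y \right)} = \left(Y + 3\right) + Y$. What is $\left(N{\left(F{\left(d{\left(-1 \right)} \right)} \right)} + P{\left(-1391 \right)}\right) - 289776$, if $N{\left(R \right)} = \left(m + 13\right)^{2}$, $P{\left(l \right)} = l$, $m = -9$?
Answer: $-291151$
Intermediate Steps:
$d{\left(Y \right)} = 3 + 2 Y$ ($d{\left(Y \right)} = \left(3 + Y\right) + Y = 3 + 2 Y$)
$N{\left(R \right)} = 16$ ($N{\left(R \right)} = \left(-9 + 13\right)^{2} = 4^{2} = 16$)
$\left(N{\left(F{\left(d{\left(-1 \right)} \right)} \right)} + P{\left(-1391 \right)}\right) - 289776 = \left(16 - 1391\right) - 289776 = -1375 + \left(-685885 + 396109\right) = -1375 - 289776 = -291151$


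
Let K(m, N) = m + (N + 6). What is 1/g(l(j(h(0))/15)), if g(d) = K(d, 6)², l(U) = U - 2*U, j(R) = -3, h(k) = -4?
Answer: 25/3721 ≈ 0.0067186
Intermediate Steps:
K(m, N) = 6 + N + m (K(m, N) = m + (6 + N) = 6 + N + m)
l(U) = -U
g(d) = (12 + d)² (g(d) = (6 + 6 + d)² = (12 + d)²)
1/g(l(j(h(0))/15)) = 1/((12 - (-3)/15)²) = 1/((12 - 1*(-⅕))²) = 1/((12 + ⅕)²) = 1/((61/5)²) = 1/(3721/25) = 25/3721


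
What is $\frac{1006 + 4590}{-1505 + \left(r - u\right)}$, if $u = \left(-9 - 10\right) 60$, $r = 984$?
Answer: $\frac{5596}{619} \approx 9.0404$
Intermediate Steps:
$u = -1140$ ($u = \left(-9 - 10\right) 60 = \left(-19\right) 60 = -1140$)
$\frac{1006 + 4590}{-1505 + \left(r - u\right)} = \frac{1006 + 4590}{-1505 + \left(984 - -1140\right)} = \frac{5596}{-1505 + \left(984 + 1140\right)} = \frac{5596}{-1505 + 2124} = \frac{5596}{619}$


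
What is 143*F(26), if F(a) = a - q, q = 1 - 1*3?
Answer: 4004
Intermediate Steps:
q = -2 (q = 1 - 3 = -2)
F(a) = 2 + a (F(a) = a - 1*(-2) = a + 2 = 2 + a)
143*F(26) = 143*(2 + 26) = 143*28 = 4004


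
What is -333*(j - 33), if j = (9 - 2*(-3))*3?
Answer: -3996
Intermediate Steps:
j = 45 (j = (9 + 6)*3 = 15*3 = 45)
-333*(j - 33) = -333*(45 - 33) = -333*12 = -3996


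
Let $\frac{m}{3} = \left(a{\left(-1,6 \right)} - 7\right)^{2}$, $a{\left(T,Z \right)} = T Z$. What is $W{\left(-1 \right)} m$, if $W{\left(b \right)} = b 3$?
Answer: $-1521$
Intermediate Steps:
$W{\left(b \right)} = 3 b$
$m = 507$ ($m = 3 \left(\left(-1\right) 6 - 7\right)^{2} = 3 \left(-6 - 7\right)^{2} = 3 \left(-13\right)^{2} = 3 \cdot 169 = 507$)
$W{\left(-1 \right)} m = 3 \left(-1\right) 507 = \left(-3\right) 507 = -1521$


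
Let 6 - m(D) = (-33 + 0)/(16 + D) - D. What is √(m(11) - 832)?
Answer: 2*I*√1831/3 ≈ 28.527*I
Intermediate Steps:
m(D) = 6 + D + 33/(16 + D) (m(D) = 6 - ((-33 + 0)/(16 + D) - D) = 6 - (-33/(16 + D) - D) = 6 - (-D - 33/(16 + D)) = 6 + (D + 33/(16 + D)) = 6 + D + 33/(16 + D))
√(m(11) - 832) = √((129 + 11² + 22*11)/(16 + 11) - 832) = √((129 + 121 + 242)/27 - 832) = √((1/27)*492 - 832) = √(164/9 - 832) = √(-7324/9) = 2*I*√1831/3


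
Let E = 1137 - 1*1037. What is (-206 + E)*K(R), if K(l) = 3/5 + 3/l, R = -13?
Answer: -2544/65 ≈ -39.138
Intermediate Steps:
K(l) = 3/5 + 3/l (K(l) = 3*(1/5) + 3/l = 3/5 + 3/l)
E = 100 (E = 1137 - 1037 = 100)
(-206 + E)*K(R) = (-206 + 100)*(3/5 + 3/(-13)) = -106*(3/5 + 3*(-1/13)) = -106*(3/5 - 3/13) = -106*24/65 = -2544/65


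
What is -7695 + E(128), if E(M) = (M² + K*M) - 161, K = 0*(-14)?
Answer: 8528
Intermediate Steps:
K = 0
E(M) = -161 + M² (E(M) = (M² + 0*M) - 161 = (M² + 0) - 161 = M² - 161 = -161 + M²)
-7695 + E(128) = -7695 + (-161 + 128²) = -7695 + (-161 + 16384) = -7695 + 16223 = 8528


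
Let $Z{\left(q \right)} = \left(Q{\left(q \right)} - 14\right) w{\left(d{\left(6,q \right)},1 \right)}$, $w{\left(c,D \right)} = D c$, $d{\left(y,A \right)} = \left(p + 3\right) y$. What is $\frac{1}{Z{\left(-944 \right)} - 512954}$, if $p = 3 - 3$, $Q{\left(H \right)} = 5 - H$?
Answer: $- \frac{1}{496124} \approx -2.0156 \cdot 10^{-6}$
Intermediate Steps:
$p = 0$ ($p = 3 - 3 = 0$)
$d{\left(y,A \right)} = 3 y$ ($d{\left(y,A \right)} = \left(0 + 3\right) y = 3 y$)
$Z{\left(q \right)} = -162 - 18 q$ ($Z{\left(q \right)} = \left(\left(5 - q\right) - 14\right) 1 \cdot 3 \cdot 6 = \left(-9 - q\right) 1 \cdot 18 = \left(-9 - q\right) 18 = -162 - 18 q$)
$\frac{1}{Z{\left(-944 \right)} - 512954} = \frac{1}{\left(-162 - -16992\right) - 512954} = \frac{1}{\left(-162 + 16992\right) - 512954} = \frac{1}{16830 - 512954} = \frac{1}{-496124} = - \frac{1}{496124}$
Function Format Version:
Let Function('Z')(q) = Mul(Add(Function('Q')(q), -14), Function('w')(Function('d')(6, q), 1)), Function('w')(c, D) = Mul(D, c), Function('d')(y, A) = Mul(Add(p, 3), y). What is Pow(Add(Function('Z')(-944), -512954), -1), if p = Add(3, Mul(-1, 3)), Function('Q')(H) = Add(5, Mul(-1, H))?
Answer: Rational(-1, 496124) ≈ -2.0156e-6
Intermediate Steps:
p = 0 (p = Add(3, -3) = 0)
Function('d')(y, A) = Mul(3, y) (Function('d')(y, A) = Mul(Add(0, 3), y) = Mul(3, y))
Function('Z')(q) = Add(-162, Mul(-18, q)) (Function('Z')(q) = Mul(Add(Add(5, Mul(-1, q)), -14), Mul(1, Mul(3, 6))) = Mul(Add(-9, Mul(-1, q)), Mul(1, 18)) = Mul(Add(-9, Mul(-1, q)), 18) = Add(-162, Mul(-18, q)))
Pow(Add(Function('Z')(-944), -512954), -1) = Pow(Add(Add(-162, Mul(-18, -944)), -512954), -1) = Pow(Add(Add(-162, 16992), -512954), -1) = Pow(Add(16830, -512954), -1) = Pow(-496124, -1) = Rational(-1, 496124)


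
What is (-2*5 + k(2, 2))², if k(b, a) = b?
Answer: 64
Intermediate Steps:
(-2*5 + k(2, 2))² = (-2*5 + 2)² = (-10 + 2)² = (-8)² = 64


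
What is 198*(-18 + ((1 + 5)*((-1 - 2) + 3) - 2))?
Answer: -3960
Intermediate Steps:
198*(-18 + ((1 + 5)*((-1 - 2) + 3) - 2)) = 198*(-18 + (6*(-3 + 3) - 2)) = 198*(-18 + (6*0 - 2)) = 198*(-18 + (0 - 2)) = 198*(-18 - 2) = 198*(-20) = -3960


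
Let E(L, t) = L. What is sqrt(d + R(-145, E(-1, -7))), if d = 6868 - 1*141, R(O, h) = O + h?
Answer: sqrt(6581) ≈ 81.123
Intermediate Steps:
d = 6727 (d = 6868 - 141 = 6727)
sqrt(d + R(-145, E(-1, -7))) = sqrt(6727 + (-145 - 1)) = sqrt(6727 - 146) = sqrt(6581)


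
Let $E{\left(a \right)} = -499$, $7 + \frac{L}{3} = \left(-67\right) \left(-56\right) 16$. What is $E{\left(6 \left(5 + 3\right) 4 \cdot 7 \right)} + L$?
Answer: $179576$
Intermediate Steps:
$L = 180075$ ($L = -21 + 3 \left(-67\right) \left(-56\right) 16 = -21 + 3 \cdot 3752 \cdot 16 = -21 + 3 \cdot 60032 = -21 + 180096 = 180075$)
$E{\left(6 \left(5 + 3\right) 4 \cdot 7 \right)} + L = -499 + 180075 = 179576$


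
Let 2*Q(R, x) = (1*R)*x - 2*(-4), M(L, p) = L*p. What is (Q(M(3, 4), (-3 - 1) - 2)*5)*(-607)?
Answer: 97120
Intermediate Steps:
Q(R, x) = 4 + R*x/2 (Q(R, x) = ((1*R)*x - 2*(-4))/2 = (R*x + 8)/2 = (8 + R*x)/2 = 4 + R*x/2)
(Q(M(3, 4), (-3 - 1) - 2)*5)*(-607) = ((4 + (3*4)*((-3 - 1) - 2)/2)*5)*(-607) = ((4 + (1/2)*12*(-4 - 2))*5)*(-607) = ((4 + (1/2)*12*(-6))*5)*(-607) = ((4 - 36)*5)*(-607) = -32*5*(-607) = -160*(-607) = 97120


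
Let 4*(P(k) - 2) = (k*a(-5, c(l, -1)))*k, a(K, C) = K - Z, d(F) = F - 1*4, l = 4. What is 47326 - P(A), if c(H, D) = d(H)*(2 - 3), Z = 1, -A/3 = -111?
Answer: 427315/2 ≈ 2.1366e+5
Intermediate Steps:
A = 333 (A = -3*(-111) = 333)
d(F) = -4 + F (d(F) = F - 4 = -4 + F)
c(H, D) = 4 - H (c(H, D) = (-4 + H)*(2 - 3) = (-4 + H)*(-1) = 4 - H)
a(K, C) = -1 + K (a(K, C) = K - 1*1 = K - 1 = -1 + K)
P(k) = 2 - 3*k**2/2 (P(k) = 2 + ((k*(-1 - 5))*k)/4 = 2 + ((k*(-6))*k)/4 = 2 + ((-6*k)*k)/4 = 2 + (-6*k**2)/4 = 2 - 3*k**2/2)
47326 - P(A) = 47326 - (2 - 3/2*333**2) = 47326 - (2 - 3/2*110889) = 47326 - (2 - 332667/2) = 47326 - 1*(-332663/2) = 47326 + 332663/2 = 427315/2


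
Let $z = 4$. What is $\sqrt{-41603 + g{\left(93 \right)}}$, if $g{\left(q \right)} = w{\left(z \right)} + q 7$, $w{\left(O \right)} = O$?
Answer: $2 i \sqrt{10237} \approx 202.36 i$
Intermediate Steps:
$g{\left(q \right)} = 4 + 7 q$ ($g{\left(q \right)} = 4 + q 7 = 4 + 7 q$)
$\sqrt{-41603 + g{\left(93 \right)}} = \sqrt{-41603 + \left(4 + 7 \cdot 93\right)} = \sqrt{-41603 + \left(4 + 651\right)} = \sqrt{-41603 + 655} = \sqrt{-40948} = 2 i \sqrt{10237}$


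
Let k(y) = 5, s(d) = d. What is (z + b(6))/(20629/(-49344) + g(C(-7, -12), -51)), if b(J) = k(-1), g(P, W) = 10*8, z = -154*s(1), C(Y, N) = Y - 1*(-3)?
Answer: -7352256/3926891 ≈ -1.8723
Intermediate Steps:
C(Y, N) = 3 + Y (C(Y, N) = Y + 3 = 3 + Y)
z = -154 (z = -154*1 = -154)
g(P, W) = 80
b(J) = 5
(z + b(6))/(20629/(-49344) + g(C(-7, -12), -51)) = (-154 + 5)/(20629/(-49344) + 80) = -149/(20629*(-1/49344) + 80) = -149/(-20629/49344 + 80) = -149/3926891/49344 = -149*49344/3926891 = -7352256/3926891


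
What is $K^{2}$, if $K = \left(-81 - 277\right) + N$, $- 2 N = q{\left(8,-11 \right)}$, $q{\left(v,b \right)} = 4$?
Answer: $129600$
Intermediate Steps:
$N = -2$ ($N = \left(- \frac{1}{2}\right) 4 = -2$)
$K = -360$ ($K = \left(-81 - 277\right) - 2 = -358 - 2 = -360$)
$K^{2} = \left(-360\right)^{2} = 129600$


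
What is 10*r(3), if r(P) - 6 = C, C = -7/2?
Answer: 25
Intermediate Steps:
C = -7/2 (C = -7*½ = -7/2 ≈ -3.5000)
r(P) = 5/2 (r(P) = 6 - 7/2 = 5/2)
10*r(3) = 10*(5/2) = 25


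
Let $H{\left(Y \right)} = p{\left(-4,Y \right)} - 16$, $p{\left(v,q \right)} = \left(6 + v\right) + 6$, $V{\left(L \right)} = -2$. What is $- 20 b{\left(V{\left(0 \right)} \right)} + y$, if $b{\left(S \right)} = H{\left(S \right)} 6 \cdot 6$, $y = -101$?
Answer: $5659$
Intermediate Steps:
$p{\left(v,q \right)} = 12 + v$
$H{\left(Y \right)} = -8$ ($H{\left(Y \right)} = \left(12 - 4\right) - 16 = 8 - 16 = -8$)
$b{\left(S \right)} = -288$ ($b{\left(S \right)} = - 8 \cdot 6 \cdot 6 = \left(-8\right) 36 = -288$)
$- 20 b{\left(V{\left(0 \right)} \right)} + y = \left(-20\right) \left(-288\right) - 101 = 5760 - 101 = 5659$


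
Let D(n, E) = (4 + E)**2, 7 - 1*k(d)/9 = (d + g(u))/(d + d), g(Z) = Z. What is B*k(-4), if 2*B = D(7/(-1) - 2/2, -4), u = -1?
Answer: 0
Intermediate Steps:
k(d) = 63 - 9*(-1 + d)/(2*d) (k(d) = 63 - 9*(d - 1)/(d + d) = 63 - 9*(-1 + d)/(2*d))
B = 0 (B = (4 - 4)**2/2 = (1/2)*0**2 = (1/2)*0 = 0)
B*k(-4) = 0*((9/2)*(1 + 13*(-4))/(-4)) = 0*((9/2)*(-1/4)*(1 - 52)) = 0*((9/2)*(-1/4)*(-51)) = 0*(459/8) = 0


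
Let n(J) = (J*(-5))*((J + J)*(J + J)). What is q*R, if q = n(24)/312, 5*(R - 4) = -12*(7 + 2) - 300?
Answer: 893952/13 ≈ 68766.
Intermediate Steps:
R = -388/5 (R = 4 + (-12*(7 + 2) - 300)/5 = 4 + (-12*9 - 300)/5 = 4 + (-108 - 300)/5 = 4 + (⅕)*(-408) = 4 - 408/5 = -388/5 ≈ -77.600)
n(J) = -20*J³ (n(J) = (-5*J)*((2*J)*(2*J)) = (-5*J)*(4*J²) = -20*J³)
q = -11520/13 (q = -20*24³/312 = -20*13824*(1/312) = -276480*1/312 = -11520/13 ≈ -886.15)
q*R = -11520/13*(-388/5) = 893952/13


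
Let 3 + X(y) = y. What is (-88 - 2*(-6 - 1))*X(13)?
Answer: -740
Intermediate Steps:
X(y) = -3 + y
(-88 - 2*(-6 - 1))*X(13) = (-88 - 2*(-6 - 1))*(-3 + 13) = (-88 - 2*(-7))*10 = (-88 + 14)*10 = -74*10 = -740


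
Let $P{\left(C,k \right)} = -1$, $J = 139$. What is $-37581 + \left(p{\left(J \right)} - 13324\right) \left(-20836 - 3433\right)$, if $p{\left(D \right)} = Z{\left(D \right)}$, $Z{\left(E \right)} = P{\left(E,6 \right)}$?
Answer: $323346844$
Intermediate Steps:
$Z{\left(E \right)} = -1$
$p{\left(D \right)} = -1$
$-37581 + \left(p{\left(J \right)} - 13324\right) \left(-20836 - 3433\right) = -37581 + \left(-1 - 13324\right) \left(-20836 - 3433\right) = -37581 - -323384425 = -37581 + 323384425 = 323346844$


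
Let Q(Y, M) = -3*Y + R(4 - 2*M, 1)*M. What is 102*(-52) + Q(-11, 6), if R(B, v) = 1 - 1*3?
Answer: -5283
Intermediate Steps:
R(B, v) = -2 (R(B, v) = 1 - 3 = -2)
Q(Y, M) = -3*Y - 2*M
102*(-52) + Q(-11, 6) = 102*(-52) + (-3*(-11) - 2*6) = -5304 + (33 - 12) = -5304 + 21 = -5283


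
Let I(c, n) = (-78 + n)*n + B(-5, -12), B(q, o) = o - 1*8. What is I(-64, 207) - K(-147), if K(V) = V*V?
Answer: 5074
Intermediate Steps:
B(q, o) = -8 + o (B(q, o) = o - 8 = -8 + o)
K(V) = V²
I(c, n) = -20 + n*(-78 + n) (I(c, n) = (-78 + n)*n + (-8 - 12) = n*(-78 + n) - 20 = -20 + n*(-78 + n))
I(-64, 207) - K(-147) = (-20 + 207² - 78*207) - 1*(-147)² = (-20 + 42849 - 16146) - 1*21609 = 26683 - 21609 = 5074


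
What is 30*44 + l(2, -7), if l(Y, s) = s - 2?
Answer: 1311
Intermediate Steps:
l(Y, s) = -2 + s
30*44 + l(2, -7) = 30*44 + (-2 - 7) = 1320 - 9 = 1311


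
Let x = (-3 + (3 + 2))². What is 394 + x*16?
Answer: 458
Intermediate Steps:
x = 4 (x = (-3 + 5)² = 2² = 4)
394 + x*16 = 394 + 4*16 = 394 + 64 = 458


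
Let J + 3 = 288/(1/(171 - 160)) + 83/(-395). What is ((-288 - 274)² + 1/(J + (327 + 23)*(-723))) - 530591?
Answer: -21196529191921/98704658 ≈ -2.1475e+5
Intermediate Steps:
J = 1250092/395 (J = -3 + (288/(1/(171 - 160)) + 83/(-395)) = -3 + (288/(1/11) + 83*(-1/395)) = -3 + (288/(1/11) - 83/395) = -3 + (288*11 - 83/395) = -3 + (3168 - 83/395) = -3 + 1251277/395 = 1250092/395 ≈ 3164.8)
((-288 - 274)² + 1/(J + (327 + 23)*(-723))) - 530591 = ((-288 - 274)² + 1/(1250092/395 + (327 + 23)*(-723))) - 530591 = ((-562)² + 1/(1250092/395 + 350*(-723))) - 530591 = (315844 + 1/(1250092/395 - 253050)) - 530591 = (315844 + 1/(-98704658/395)) - 530591 = (315844 - 395/98704658) - 530591 = 31175274000957/98704658 - 530591 = -21196529191921/98704658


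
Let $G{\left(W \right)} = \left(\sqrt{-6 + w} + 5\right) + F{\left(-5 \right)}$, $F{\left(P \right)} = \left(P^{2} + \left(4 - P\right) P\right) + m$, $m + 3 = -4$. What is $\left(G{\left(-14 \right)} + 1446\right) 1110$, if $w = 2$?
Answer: $1580640 + 2220 i \approx 1.5806 \cdot 10^{6} + 2220.0 i$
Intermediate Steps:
$m = -7$ ($m = -3 - 4 = -7$)
$F{\left(P \right)} = -7 + P^{2} + P \left(4 - P\right)$ ($F{\left(P \right)} = \left(P^{2} + \left(4 - P\right) P\right) - 7 = \left(P^{2} + P \left(4 - P\right)\right) - 7 = -7 + P^{2} + P \left(4 - P\right)$)
$G{\left(W \right)} = -22 + 2 i$ ($G{\left(W \right)} = \left(\sqrt{-6 + 2} + 5\right) + \left(-7 + 4 \left(-5\right)\right) = \left(\sqrt{-4} + 5\right) - 27 = \left(2 i + 5\right) - 27 = \left(5 + 2 i\right) - 27 = -22 + 2 i$)
$\left(G{\left(-14 \right)} + 1446\right) 1110 = \left(\left(-22 + 2 i\right) + 1446\right) 1110 = \left(1424 + 2 i\right) 1110 = 1580640 + 2220 i$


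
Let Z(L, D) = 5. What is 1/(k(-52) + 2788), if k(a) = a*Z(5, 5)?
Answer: 1/2528 ≈ 0.00039557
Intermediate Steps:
k(a) = 5*a (k(a) = a*5 = 5*a)
1/(k(-52) + 2788) = 1/(5*(-52) + 2788) = 1/(-260 + 2788) = 1/2528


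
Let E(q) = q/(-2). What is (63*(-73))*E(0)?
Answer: 0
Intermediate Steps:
E(q) = -q/2 (E(q) = q*(-½) = -q/2)
(63*(-73))*E(0) = (63*(-73))*(-½*0) = -4599*0 = 0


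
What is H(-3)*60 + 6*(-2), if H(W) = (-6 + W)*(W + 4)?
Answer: -552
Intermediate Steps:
H(W) = (-6 + W)*(4 + W)
H(-3)*60 + 6*(-2) = (-24 + (-3)² - 2*(-3))*60 + 6*(-2) = (-24 + 9 + 6)*60 - 12 = -9*60 - 12 = -540 - 12 = -552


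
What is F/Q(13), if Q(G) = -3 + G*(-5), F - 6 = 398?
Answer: -101/17 ≈ -5.9412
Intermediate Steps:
F = 404 (F = 6 + 398 = 404)
Q(G) = -3 - 5*G
F/Q(13) = 404/(-3 - 5*13) = 404/(-3 - 65) = 404/(-68) = 404*(-1/68) = -101/17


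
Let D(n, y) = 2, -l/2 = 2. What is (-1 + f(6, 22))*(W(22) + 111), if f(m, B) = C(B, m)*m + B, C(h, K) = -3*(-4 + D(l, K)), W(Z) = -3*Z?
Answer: 2565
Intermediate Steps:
l = -4 (l = -2*2 = -4)
C(h, K) = 6 (C(h, K) = -3*(-4 + 2) = -3*(-2) = 6)
f(m, B) = B + 6*m (f(m, B) = 6*m + B = B + 6*m)
(-1 + f(6, 22))*(W(22) + 111) = (-1 + (22 + 6*6))*(-3*22 + 111) = (-1 + (22 + 36))*(-66 + 111) = (-1 + 58)*45 = 57*45 = 2565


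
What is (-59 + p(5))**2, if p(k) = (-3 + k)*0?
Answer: 3481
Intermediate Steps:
p(k) = 0
(-59 + p(5))**2 = (-59 + 0)**2 = (-59)**2 = 3481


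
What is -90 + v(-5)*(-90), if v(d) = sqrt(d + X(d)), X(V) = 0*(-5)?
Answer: -90 - 90*I*sqrt(5) ≈ -90.0 - 201.25*I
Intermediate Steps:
X(V) = 0
v(d) = sqrt(d) (v(d) = sqrt(d + 0) = sqrt(d))
-90 + v(-5)*(-90) = -90 + sqrt(-5)*(-90) = -90 + (I*sqrt(5))*(-90) = -90 - 90*I*sqrt(5)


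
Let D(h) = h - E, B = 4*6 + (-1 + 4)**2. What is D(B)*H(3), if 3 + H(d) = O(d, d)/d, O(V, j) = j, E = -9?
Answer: -84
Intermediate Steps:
H(d) = -2 (H(d) = -3 + d/d = -3 + 1 = -2)
B = 33 (B = 24 + 3**2 = 24 + 9 = 33)
D(h) = 9 + h (D(h) = h - 1*(-9) = h + 9 = 9 + h)
D(B)*H(3) = (9 + 33)*(-2) = 42*(-2) = -84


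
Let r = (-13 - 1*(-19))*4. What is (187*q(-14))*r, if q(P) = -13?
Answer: -58344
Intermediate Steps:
r = 24 (r = (-13 + 19)*4 = 6*4 = 24)
(187*q(-14))*r = (187*(-13))*24 = -2431*24 = -58344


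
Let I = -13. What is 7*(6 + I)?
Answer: -49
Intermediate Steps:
7*(6 + I) = 7*(6 - 13) = 7*(-7) = -49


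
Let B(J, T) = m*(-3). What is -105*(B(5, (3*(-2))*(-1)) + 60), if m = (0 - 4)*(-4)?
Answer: -1260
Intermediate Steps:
m = 16 (m = -4*(-4) = 16)
B(J, T) = -48 (B(J, T) = 16*(-3) = -48)
-105*(B(5, (3*(-2))*(-1)) + 60) = -105*(-48 + 60) = -105*12 = -1260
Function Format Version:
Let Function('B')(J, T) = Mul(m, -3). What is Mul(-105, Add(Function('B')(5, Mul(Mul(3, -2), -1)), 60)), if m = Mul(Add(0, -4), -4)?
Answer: -1260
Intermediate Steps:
m = 16 (m = Mul(-4, -4) = 16)
Function('B')(J, T) = -48 (Function('B')(J, T) = Mul(16, -3) = -48)
Mul(-105, Add(Function('B')(5, Mul(Mul(3, -2), -1)), 60)) = Mul(-105, Add(-48, 60)) = Mul(-105, 12) = -1260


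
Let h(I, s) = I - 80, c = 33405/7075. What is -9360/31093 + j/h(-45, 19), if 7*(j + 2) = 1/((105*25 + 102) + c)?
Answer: -29974945080023/105163141035750 ≈ -0.28503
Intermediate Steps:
c = 6681/1415 (c = 33405*(1/7075) = 6681/1415 ≈ 4.7216)
j = -54113989/27057702 (j = -2 + 1/(7*((105*25 + 102) + 6681/1415)) = -2 + 1/(7*((2625 + 102) + 6681/1415)) = -2 + 1/(7*(2727 + 6681/1415)) = -2 + 1/(7*(3865386/1415)) = -2 + (⅐)*(1415/3865386) = -2 + 1415/27057702 = -54113989/27057702 ≈ -1.9999)
h(I, s) = -80 + I
-9360/31093 + j/h(-45, 19) = -9360/31093 - 54113989/(27057702*(-80 - 45)) = -9360*1/31093 - 54113989/27057702/(-125) = -9360/31093 - 54113989/27057702*(-1/125) = -9360/31093 + 54113989/3382212750 = -29974945080023/105163141035750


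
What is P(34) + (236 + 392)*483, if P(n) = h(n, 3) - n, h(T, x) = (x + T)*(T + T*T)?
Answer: 347320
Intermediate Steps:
h(T, x) = (T + x)*(T + T²)
P(n) = -n + n*(3 + n² + 4*n) (P(n) = n*(n + 3 + n² + n*3) - n = n*(n + 3 + n² + 3*n) - n = n*(3 + n² + 4*n) - n = -n + n*(3 + n² + 4*n))
P(34) + (236 + 392)*483 = 34*(2 + 34² + 4*34) + (236 + 392)*483 = 34*(2 + 1156 + 136) + 628*483 = 34*1294 + 303324 = 43996 + 303324 = 347320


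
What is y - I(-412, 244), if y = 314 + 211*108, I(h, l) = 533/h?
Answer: 9518557/412 ≈ 23103.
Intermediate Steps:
y = 23102 (y = 314 + 22788 = 23102)
y - I(-412, 244) = 23102 - 533/(-412) = 23102 - 533*(-1)/412 = 23102 - 1*(-533/412) = 23102 + 533/412 = 9518557/412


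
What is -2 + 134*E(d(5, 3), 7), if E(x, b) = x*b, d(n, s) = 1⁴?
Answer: 936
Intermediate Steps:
d(n, s) = 1
E(x, b) = b*x
-2 + 134*E(d(5, 3), 7) = -2 + 134*(7*1) = -2 + 134*7 = -2 + 938 = 936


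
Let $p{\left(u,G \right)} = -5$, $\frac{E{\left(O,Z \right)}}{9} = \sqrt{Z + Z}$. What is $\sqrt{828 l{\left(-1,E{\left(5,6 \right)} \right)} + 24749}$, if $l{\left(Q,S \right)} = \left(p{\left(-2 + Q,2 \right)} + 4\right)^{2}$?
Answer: $\sqrt{25577} \approx 159.93$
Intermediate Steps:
$E{\left(O,Z \right)} = 9 \sqrt{2} \sqrt{Z}$ ($E{\left(O,Z \right)} = 9 \sqrt{Z + Z} = 9 \sqrt{2 Z} = 9 \sqrt{2} \sqrt{Z}$)
$l{\left(Q,S \right)} = 1$ ($l{\left(Q,S \right)} = \left(-5 + 4\right)^{2} = \left(-1\right)^{2} = 1$)
$\sqrt{828 l{\left(-1,E{\left(5,6 \right)} \right)} + 24749} = \sqrt{828 \cdot 1 + 24749} = \sqrt{828 + 24749} = \sqrt{25577}$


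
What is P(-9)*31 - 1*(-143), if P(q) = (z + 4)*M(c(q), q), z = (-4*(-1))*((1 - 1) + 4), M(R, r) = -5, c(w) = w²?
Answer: -2957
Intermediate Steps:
z = 16 (z = 4*(0 + 4) = 4*4 = 16)
P(q) = -100 (P(q) = (16 + 4)*(-5) = 20*(-5) = -100)
P(-9)*31 - 1*(-143) = -100*31 - 1*(-143) = -3100 + 143 = -2957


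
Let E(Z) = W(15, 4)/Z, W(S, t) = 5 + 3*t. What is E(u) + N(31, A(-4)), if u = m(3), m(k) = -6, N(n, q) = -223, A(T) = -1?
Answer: -1355/6 ≈ -225.83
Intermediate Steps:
u = -6
E(Z) = 17/Z (E(Z) = (5 + 3*4)/Z = (5 + 12)/Z = 17/Z)
E(u) + N(31, A(-4)) = 17/(-6) - 223 = 17*(-⅙) - 223 = -17/6 - 223 = -1355/6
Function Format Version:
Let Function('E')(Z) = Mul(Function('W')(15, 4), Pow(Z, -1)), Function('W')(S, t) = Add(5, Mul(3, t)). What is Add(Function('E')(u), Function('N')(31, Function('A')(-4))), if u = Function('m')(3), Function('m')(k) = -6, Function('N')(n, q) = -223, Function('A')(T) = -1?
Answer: Rational(-1355, 6) ≈ -225.83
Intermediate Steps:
u = -6
Function('E')(Z) = Mul(17, Pow(Z, -1)) (Function('E')(Z) = Mul(Add(5, Mul(3, 4)), Pow(Z, -1)) = Mul(Add(5, 12), Pow(Z, -1)) = Mul(17, Pow(Z, -1)))
Add(Function('E')(u), Function('N')(31, Function('A')(-4))) = Add(Mul(17, Pow(-6, -1)), -223) = Add(Mul(17, Rational(-1, 6)), -223) = Add(Rational(-17, 6), -223) = Rational(-1355, 6)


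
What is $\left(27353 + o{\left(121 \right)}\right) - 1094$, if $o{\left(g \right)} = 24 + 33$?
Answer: $26316$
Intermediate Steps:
$o{\left(g \right)} = 57$
$\left(27353 + o{\left(121 \right)}\right) - 1094 = \left(27353 + 57\right) - 1094 = 27410 - 1094 = 26316$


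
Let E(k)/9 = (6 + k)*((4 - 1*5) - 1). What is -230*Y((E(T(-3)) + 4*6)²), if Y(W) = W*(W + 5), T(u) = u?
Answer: -187335000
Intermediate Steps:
E(k) = -108 - 18*k (E(k) = 9*((6 + k)*((4 - 1*5) - 1)) = 9*((6 + k)*((4 - 5) - 1)) = 9*((6 + k)*(-1 - 1)) = 9*((6 + k)*(-2)) = 9*(-12 - 2*k) = -108 - 18*k)
Y(W) = W*(5 + W)
-230*Y((E(T(-3)) + 4*6)²) = -230*((-108 - 18*(-3)) + 4*6)²*(5 + ((-108 - 18*(-3)) + 4*6)²) = -230*((-108 + 54) + 24)²*(5 + ((-108 + 54) + 24)²) = -230*(-54 + 24)²*(5 + (-54 + 24)²) = -230*(-30)²*(5 + (-30)²) = -207000*(5 + 900) = -207000*905 = -230*814500 = -187335000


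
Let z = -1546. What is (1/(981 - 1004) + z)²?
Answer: 1264442481/529 ≈ 2.3903e+6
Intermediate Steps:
(1/(981 - 1004) + z)² = (1/(981 - 1004) - 1546)² = (1/(-23) - 1546)² = (-1/23 - 1546)² = (-35559/23)² = 1264442481/529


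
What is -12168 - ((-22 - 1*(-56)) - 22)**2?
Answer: -12312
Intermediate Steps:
-12168 - ((-22 - 1*(-56)) - 22)**2 = -12168 - ((-22 + 56) - 22)**2 = -12168 - (34 - 22)**2 = -12168 - 1*12**2 = -12168 - 1*144 = -12168 - 144 = -12312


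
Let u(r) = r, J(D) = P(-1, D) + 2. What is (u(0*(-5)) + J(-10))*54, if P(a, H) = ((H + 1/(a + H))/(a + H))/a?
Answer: 7074/121 ≈ 58.463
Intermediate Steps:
P(a, H) = (H + 1/(H + a))/(a*(H + a)) (P(a, H) = ((H + 1/(H + a))/(H + a))/a = (H + 1/(H + a))/(a*(H + a)))
J(D) = 2 - (1 + D**2 - D)/(-1 + D)**2 (J(D) = (1 + D**2 + D*(-1))/((-1)*(D - 1)**2) + 2 = -(1 + D**2 - D)/(-1 + D)**2 + 2 = 2 - (1 + D**2 - D)/(-1 + D)**2)
(u(0*(-5)) + J(-10))*54 = (0*(-5) + (1 + (-10)**2 - 3*(-10))/(1 + (-10)**2 - 2*(-10)))*54 = (0 + (1 + 100 + 30)/(1 + 100 + 20))*54 = (0 + 131/121)*54 = (131/121)*54 = 7074/121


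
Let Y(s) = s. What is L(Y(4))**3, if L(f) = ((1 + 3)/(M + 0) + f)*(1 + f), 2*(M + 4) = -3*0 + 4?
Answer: 1000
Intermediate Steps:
M = -2 (M = -4 + (-3*0 + 4)/2 = -4 + (0 + 4)/2 = -4 + (1/2)*4 = -4 + 2 = -2)
L(f) = (1 + f)*(-2 + f) (L(f) = ((1 + 3)/(-2 + 0) + f)*(1 + f) = (4/(-2) + f)*(1 + f) = (4*(-1/2) + f)*(1 + f) = (-2 + f)*(1 + f) = (1 + f)*(-2 + f))
L(Y(4))**3 = (-2 + 4**2 - 1*4)**3 = (-2 + 16 - 4)**3 = 10**3 = 1000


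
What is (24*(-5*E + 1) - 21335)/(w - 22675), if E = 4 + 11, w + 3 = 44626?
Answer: -23111/21948 ≈ -1.0530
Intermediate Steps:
w = 44623 (w = -3 + 44626 = 44623)
E = 15
(24*(-5*E + 1) - 21335)/(w - 22675) = (24*(-5*15 + 1) - 21335)/(44623 - 22675) = (24*(-75 + 1) - 21335)/21948 = (24*(-74) - 21335)*(1/21948) = (-1776 - 21335)*(1/21948) = -23111*1/21948 = -23111/21948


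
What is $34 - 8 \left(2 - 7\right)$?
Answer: $74$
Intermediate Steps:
$34 - 8 \left(2 - 7\right) = 34 - -40 = 34 + 40 = 74$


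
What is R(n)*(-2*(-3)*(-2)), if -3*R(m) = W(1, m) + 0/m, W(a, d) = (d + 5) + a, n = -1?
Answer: 20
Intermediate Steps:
W(a, d) = 5 + a + d (W(a, d) = (5 + d) + a = 5 + a + d)
R(m) = -2 - m/3 (R(m) = -((5 + 1 + m) + 0/m)/3 = -((6 + m) + 0)/3 = -(6 + m)/3 = -2 - m/3)
R(n)*(-2*(-3)*(-2)) = (-2 - 1/3*(-1))*(-2*(-3)*(-2)) = (-2 + 1/3)*(6*(-2)) = -5/3*(-12) = 20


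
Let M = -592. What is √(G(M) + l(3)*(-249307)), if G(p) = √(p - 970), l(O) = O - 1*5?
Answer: √(498614 + I*√1562) ≈ 706.13 + 0.028*I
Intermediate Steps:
l(O) = -5 + O (l(O) = O - 5 = -5 + O)
G(p) = √(-970 + p)
√(G(M) + l(3)*(-249307)) = √(√(-970 - 592) + (-5 + 3)*(-249307)) = √(√(-1562) - 2*(-249307)) = √(I*√1562 + 498614) = √(498614 + I*√1562)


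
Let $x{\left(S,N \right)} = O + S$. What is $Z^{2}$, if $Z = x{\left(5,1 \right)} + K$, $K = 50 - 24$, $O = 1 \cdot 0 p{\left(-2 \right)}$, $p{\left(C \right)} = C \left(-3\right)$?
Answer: $961$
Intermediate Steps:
$p{\left(C \right)} = - 3 C$
$O = 0$ ($O = 1 \cdot 0 \left(\left(-3\right) \left(-2\right)\right) = 0 \cdot 6 = 0$)
$x{\left(S,N \right)} = S$ ($x{\left(S,N \right)} = 0 + S = S$)
$K = 26$ ($K = 50 - 24 = 26$)
$Z = 31$ ($Z = 5 + 26 = 31$)
$Z^{2} = 31^{2} = 961$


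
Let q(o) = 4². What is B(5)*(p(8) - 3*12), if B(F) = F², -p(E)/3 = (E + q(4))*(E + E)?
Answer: -29700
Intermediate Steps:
q(o) = 16
p(E) = -6*E*(16 + E) (p(E) = -3*(E + 16)*(E + E) = -3*(16 + E)*2*E = -6*E*(16 + E))
B(5)*(p(8) - 3*12) = 5²*(-6*8*(16 + 8) - 3*12) = 25*(-6*8*24 - 36) = 25*(-1152 - 36) = 25*(-1188) = -29700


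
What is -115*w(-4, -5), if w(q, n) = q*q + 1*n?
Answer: -1265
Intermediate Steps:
w(q, n) = n + q**2 (w(q, n) = q**2 + n = n + q**2)
-115*w(-4, -5) = -115*(-5 + (-4)**2) = -115*(-5 + 16) = -115*11 = -1265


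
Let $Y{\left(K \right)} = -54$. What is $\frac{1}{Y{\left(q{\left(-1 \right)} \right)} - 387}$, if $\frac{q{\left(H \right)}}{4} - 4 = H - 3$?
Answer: $- \frac{1}{441} \approx -0.0022676$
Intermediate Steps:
$q{\left(H \right)} = 4 + 4 H$ ($q{\left(H \right)} = 16 + 4 \left(H - 3\right) = 16 + 4 \left(-3 + H\right) = 16 + \left(-12 + 4 H\right) = 4 + 4 H$)
$\frac{1}{Y{\left(q{\left(-1 \right)} \right)} - 387} = \frac{1}{-54 - 387} = \frac{1}{-441} = - \frac{1}{441}$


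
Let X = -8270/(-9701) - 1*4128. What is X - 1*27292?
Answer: -304797150/9701 ≈ -31419.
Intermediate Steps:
X = -40037458/9701 (X = -8270*(-1/9701) - 4128 = 8270/9701 - 4128 = -40037458/9701 ≈ -4127.1)
X - 1*27292 = -40037458/9701 - 1*27292 = -40037458/9701 - 27292 = -304797150/9701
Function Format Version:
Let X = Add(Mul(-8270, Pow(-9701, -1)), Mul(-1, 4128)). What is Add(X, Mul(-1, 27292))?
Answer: Rational(-304797150, 9701) ≈ -31419.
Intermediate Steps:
X = Rational(-40037458, 9701) (X = Add(Mul(-8270, Rational(-1, 9701)), -4128) = Add(Rational(8270, 9701), -4128) = Rational(-40037458, 9701) ≈ -4127.1)
Add(X, Mul(-1, 27292)) = Add(Rational(-40037458, 9701), Mul(-1, 27292)) = Add(Rational(-40037458, 9701), -27292) = Rational(-304797150, 9701)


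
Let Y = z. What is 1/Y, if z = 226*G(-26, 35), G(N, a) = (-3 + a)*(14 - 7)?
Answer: 1/50624 ≈ 1.9753e-5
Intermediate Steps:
G(N, a) = -21 + 7*a (G(N, a) = (-3 + a)*7 = -21 + 7*a)
z = 50624 (z = 226*(-21 + 7*35) = 226*(-21 + 245) = 226*224 = 50624)
Y = 50624
1/Y = 1/50624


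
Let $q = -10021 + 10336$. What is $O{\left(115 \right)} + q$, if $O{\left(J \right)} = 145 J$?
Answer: $16990$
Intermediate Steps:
$q = 315$
$O{\left(115 \right)} + q = 145 \cdot 115 + 315 = 16675 + 315 = 16990$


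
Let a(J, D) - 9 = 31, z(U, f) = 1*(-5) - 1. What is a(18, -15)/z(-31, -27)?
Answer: -20/3 ≈ -6.6667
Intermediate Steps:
z(U, f) = -6 (z(U, f) = -5 - 1 = -6)
a(J, D) = 40 (a(J, D) = 9 + 31 = 40)
a(18, -15)/z(-31, -27) = 40/(-6) = 40*(-⅙) = -20/3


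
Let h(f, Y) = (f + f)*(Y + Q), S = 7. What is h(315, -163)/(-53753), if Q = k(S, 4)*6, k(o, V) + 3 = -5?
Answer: 18990/7679 ≈ 2.4730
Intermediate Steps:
k(o, V) = -8 (k(o, V) = -3 - 5 = -8)
Q = -48 (Q = -8*6 = -48)
h(f, Y) = 2*f*(-48 + Y) (h(f, Y) = (f + f)*(Y - 48) = (2*f)*(-48 + Y) = 2*f*(-48 + Y))
h(315, -163)/(-53753) = (2*315*(-48 - 163))/(-53753) = (2*315*(-211))*(-1/53753) = -132930*(-1/53753) = 18990/7679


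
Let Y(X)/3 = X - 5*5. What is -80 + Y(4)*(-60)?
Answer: 3700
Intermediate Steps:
Y(X) = -75 + 3*X (Y(X) = 3*(X - 5*5) = 3*(X - 25) = 3*(-25 + X) = -75 + 3*X)
-80 + Y(4)*(-60) = -80 + (-75 + 3*4)*(-60) = -80 + (-75 + 12)*(-60) = -80 - 63*(-60) = -80 + 3780 = 3700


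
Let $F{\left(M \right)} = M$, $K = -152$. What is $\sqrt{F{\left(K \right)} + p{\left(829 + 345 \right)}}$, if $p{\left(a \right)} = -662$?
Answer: $i \sqrt{814} \approx 28.531 i$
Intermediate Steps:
$\sqrt{F{\left(K \right)} + p{\left(829 + 345 \right)}} = \sqrt{-152 - 662} = \sqrt{-814} = i \sqrt{814}$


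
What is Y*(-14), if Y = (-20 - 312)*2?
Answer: 9296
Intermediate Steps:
Y = -664 (Y = -332*2 = -664)
Y*(-14) = -664*(-14) = 9296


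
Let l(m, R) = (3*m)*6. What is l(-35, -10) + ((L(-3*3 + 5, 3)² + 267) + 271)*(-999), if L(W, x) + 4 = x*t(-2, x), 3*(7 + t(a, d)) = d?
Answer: -1021608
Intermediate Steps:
l(m, R) = 18*m
t(a, d) = -7 + d/3
L(W, x) = -4 + x*(-7 + x/3)
l(-35, -10) + ((L(-3*3 + 5, 3)² + 267) + 271)*(-999) = 18*(-35) + (((-4 + (⅓)*3*(-21 + 3))² + 267) + 271)*(-999) = -630 + (((-4 + (⅓)*3*(-18))² + 267) + 271)*(-999) = -630 + (((-4 - 18)² + 267) + 271)*(-999) = -630 + (((-22)² + 267) + 271)*(-999) = -630 + ((484 + 267) + 271)*(-999) = -630 + (751 + 271)*(-999) = -630 + 1022*(-999) = -630 - 1020978 = -1021608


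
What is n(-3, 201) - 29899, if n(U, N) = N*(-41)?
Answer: -38140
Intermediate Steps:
n(U, N) = -41*N
n(-3, 201) - 29899 = -41*201 - 29899 = -8241 - 29899 = -38140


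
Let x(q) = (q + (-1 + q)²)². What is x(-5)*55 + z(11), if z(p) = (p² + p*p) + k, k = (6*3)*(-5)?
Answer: 53007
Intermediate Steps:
k = -90 (k = 18*(-5) = -90)
z(p) = -90 + 2*p² (z(p) = (p² + p*p) - 90 = (p² + p²) - 90 = 2*p² - 90 = -90 + 2*p²)
x(-5)*55 + z(11) = (-5 + (-1 - 5)²)²*55 + (-90 + 2*11²) = (-5 + (-6)²)²*55 + (-90 + 2*121) = (-5 + 36)²*55 + (-90 + 242) = 31²*55 + 152 = 961*55 + 152 = 52855 + 152 = 53007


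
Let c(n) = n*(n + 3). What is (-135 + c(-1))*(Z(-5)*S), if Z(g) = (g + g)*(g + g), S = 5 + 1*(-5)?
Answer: 0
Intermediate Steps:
S = 0 (S = 5 - 5 = 0)
Z(g) = 4*g² (Z(g) = (2*g)*(2*g) = 4*g²)
c(n) = n*(3 + n)
(-135 + c(-1))*(Z(-5)*S) = (-135 - (3 - 1))*((4*(-5)²)*0) = (-135 - 1*2)*((4*25)*0) = (-135 - 2)*(100*0) = -137*0 = 0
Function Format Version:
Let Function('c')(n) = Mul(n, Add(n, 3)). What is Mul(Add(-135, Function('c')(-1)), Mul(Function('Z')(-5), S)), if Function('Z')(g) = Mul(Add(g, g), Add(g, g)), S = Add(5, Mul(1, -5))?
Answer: 0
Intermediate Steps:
S = 0 (S = Add(5, -5) = 0)
Function('Z')(g) = Mul(4, Pow(g, 2)) (Function('Z')(g) = Mul(Mul(2, g), Mul(2, g)) = Mul(4, Pow(g, 2)))
Function('c')(n) = Mul(n, Add(3, n))
Mul(Add(-135, Function('c')(-1)), Mul(Function('Z')(-5), S)) = Mul(Add(-135, Mul(-1, Add(3, -1))), Mul(Mul(4, Pow(-5, 2)), 0)) = Mul(Add(-135, Mul(-1, 2)), Mul(Mul(4, 25), 0)) = Mul(Add(-135, -2), Mul(100, 0)) = Mul(-137, 0) = 0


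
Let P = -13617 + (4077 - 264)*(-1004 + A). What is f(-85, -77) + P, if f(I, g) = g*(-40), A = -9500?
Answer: -40062289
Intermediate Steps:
f(I, g) = -40*g
P = -40065369 (P = -13617 + (4077 - 264)*(-1004 - 9500) = -13617 + 3813*(-10504) = -13617 - 40051752 = -40065369)
f(-85, -77) + P = -40*(-77) - 40065369 = 3080 - 40065369 = -40062289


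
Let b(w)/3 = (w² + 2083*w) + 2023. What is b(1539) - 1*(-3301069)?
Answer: 20029912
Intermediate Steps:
b(w) = 6069 + 3*w² + 6249*w (b(w) = 3*((w² + 2083*w) + 2023) = 3*(2023 + w² + 2083*w) = 6069 + 3*w² + 6249*w)
b(1539) - 1*(-3301069) = (6069 + 3*1539² + 6249*1539) - 1*(-3301069) = (6069 + 3*2368521 + 9617211) + 3301069 = (6069 + 7105563 + 9617211) + 3301069 = 16728843 + 3301069 = 20029912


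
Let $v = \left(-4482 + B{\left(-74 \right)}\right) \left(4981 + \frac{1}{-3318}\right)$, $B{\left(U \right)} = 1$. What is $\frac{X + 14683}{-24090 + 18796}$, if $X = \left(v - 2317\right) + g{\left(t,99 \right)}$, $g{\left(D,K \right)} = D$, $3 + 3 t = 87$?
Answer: $\frac{74016171025}{17565492} \approx 4213.7$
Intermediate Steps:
$t = 28$ ($t = -1 + \frac{1}{3} \cdot 87 = -1 + 29 = 28$)
$v = - \frac{74057294317}{3318}$ ($v = \left(-4482 + 1\right) \left(4981 + \frac{1}{-3318}\right) = - 4481 \left(4981 - \frac{1}{3318}\right) = \left(-4481\right) \frac{16526957}{3318} = - \frac{74057294317}{3318} \approx -2.232 \cdot 10^{7}$)
$X = - \frac{74064889219}{3318}$ ($X = \left(- \frac{74057294317}{3318} - 2317\right) + 28 = - \frac{74064982123}{3318} + 28 = - \frac{74064889219}{3318} \approx -2.2322 \cdot 10^{7}$)
$\frac{X + 14683}{-24090 + 18796} = \frac{- \frac{74064889219}{3318} + 14683}{-24090 + 18796} = - \frac{74016171025}{3318 \left(-5294\right)} = \left(- \frac{74016171025}{3318}\right) \left(- \frac{1}{5294}\right) = \frac{74016171025}{17565492}$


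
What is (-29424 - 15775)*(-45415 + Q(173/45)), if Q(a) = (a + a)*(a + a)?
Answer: 4151331941141/2025 ≈ 2.0500e+9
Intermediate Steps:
Q(a) = 4*a**2 (Q(a) = (2*a)*(2*a) = 4*a**2)
(-29424 - 15775)*(-45415 + Q(173/45)) = (-29424 - 15775)*(-45415 + 4*(173/45)**2) = -45199*(-45415 + 4*(173*(1/45))**2) = -45199*(-45415 + 4*(173/45)**2) = -45199*(-45415 + 4*(29929/2025)) = -45199*(-45415 + 119716/2025) = -45199*(-91845659/2025) = 4151331941141/2025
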